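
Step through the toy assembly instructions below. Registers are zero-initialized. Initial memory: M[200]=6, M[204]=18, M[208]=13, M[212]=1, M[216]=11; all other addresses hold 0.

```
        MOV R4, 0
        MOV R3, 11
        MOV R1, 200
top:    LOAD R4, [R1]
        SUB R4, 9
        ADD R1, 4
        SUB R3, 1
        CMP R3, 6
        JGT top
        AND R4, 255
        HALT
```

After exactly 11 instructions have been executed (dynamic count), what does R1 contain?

204

R4=0
R3=11
R1=200
R4=M[200]=6
R4=6-9=-3
R1=200+4=204
R3=11-1=10
CMP R3, 6  (cmp 10,6)
JGT top: taken
R4=M[204]=18
R4=18-9=9
After step 11: R1 = 204.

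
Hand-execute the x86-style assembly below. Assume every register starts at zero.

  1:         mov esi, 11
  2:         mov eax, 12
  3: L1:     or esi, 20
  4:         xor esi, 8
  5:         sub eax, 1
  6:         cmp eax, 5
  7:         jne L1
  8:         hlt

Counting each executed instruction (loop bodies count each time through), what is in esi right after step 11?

31

mov esi, 11 → esi=11
mov eax, 12 → eax=12
or esi, 20 → esi=11|20=31
xor esi, 8 → esi=31^8=23
sub eax, 1 → eax=12-1=11
cmp eax, 5  (cmp 11,5)
jne L1: taken
or esi, 20 → esi=23|20=23
xor esi, 8 → esi=23^8=31
sub eax, 1 → eax=11-1=10
cmp eax, 5  (cmp 10,5)
After step 11: esi = 31.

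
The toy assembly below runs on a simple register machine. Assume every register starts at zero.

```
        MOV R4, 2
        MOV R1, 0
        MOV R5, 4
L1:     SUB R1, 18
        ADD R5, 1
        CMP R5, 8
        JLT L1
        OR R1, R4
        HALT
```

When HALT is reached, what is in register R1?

-70

after MOV R4, 2: R4=2
after MOV R1, 0: R1=0
after MOV R5, 4: R5=4
after SUB R1, 18: R1=0-18=-18
after ADD R5, 1: R5=4+1=5
CMP R5, 8  (cmp 5,8)
JLT L1: taken
after SUB R1, 18: R1=(-18)-18=-36
after ADD R5, 1: R5=5+1=6
CMP R5, 8  (cmp 6,8)
JLT L1: taken
after SUB R1, 18: R1=(-36)-18=-54
after ADD R5, 1: R5=6+1=7
CMP R5, 8  (cmp 7,8)
JLT L1: taken
after SUB R1, 18: R1=(-54)-18=-72
after ADD R5, 1: R5=7+1=8
CMP R5, 8  (cmp 8,8)
JLT L1: not taken
after OR R1, R4: R1=(-72)|2=-70
halt.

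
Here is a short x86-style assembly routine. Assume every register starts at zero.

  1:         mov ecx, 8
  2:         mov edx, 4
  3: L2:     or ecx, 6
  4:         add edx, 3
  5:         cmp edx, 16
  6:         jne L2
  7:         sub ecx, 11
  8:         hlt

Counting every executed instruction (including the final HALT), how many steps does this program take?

ecx=8
edx=4
ecx=8|6=14
edx=4+3=7
cmp edx, 16  (cmp 7,16)
jne L2: taken
ecx=14|6=14
edx=7+3=10
cmp edx, 16  (cmp 10,16)
jne L2: taken
ecx=14|6=14
edx=10+3=13
cmp edx, 16  (cmp 13,16)
jne L2: taken
ecx=14|6=14
edx=13+3=16
cmp edx, 16  (cmp 16,16)
jne L2: not taken
ecx=14-11=3
halt.
Total executed instructions: 20.

20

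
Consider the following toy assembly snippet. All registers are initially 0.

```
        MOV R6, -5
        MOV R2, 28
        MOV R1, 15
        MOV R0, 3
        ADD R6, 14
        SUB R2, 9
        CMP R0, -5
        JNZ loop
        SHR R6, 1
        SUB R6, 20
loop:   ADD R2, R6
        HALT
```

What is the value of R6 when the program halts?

after MOV R6, -5: R6=-5
after MOV R2, 28: R2=28
after MOV R1, 15: R1=15
after MOV R0, 3: R0=3
after ADD R6, 14: R6=(-5)+14=9
after SUB R2, 9: R2=28-9=19
CMP R0, -5  (cmp 3,-5)
JNZ loop: taken
after ADD R2, R6: R2=19+9=28
halt.

9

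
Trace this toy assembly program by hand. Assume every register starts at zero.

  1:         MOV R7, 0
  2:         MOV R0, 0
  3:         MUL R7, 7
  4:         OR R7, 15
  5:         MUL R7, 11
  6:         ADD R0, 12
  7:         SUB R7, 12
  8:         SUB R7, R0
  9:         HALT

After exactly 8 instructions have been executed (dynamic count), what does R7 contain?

141

R7=0
R0=0
R7=0*7=0
R7=0|15=15
R7=15*11=165
R0=0+12=12
R7=165-12=153
R7=153-12=141
After step 8: R7 = 141.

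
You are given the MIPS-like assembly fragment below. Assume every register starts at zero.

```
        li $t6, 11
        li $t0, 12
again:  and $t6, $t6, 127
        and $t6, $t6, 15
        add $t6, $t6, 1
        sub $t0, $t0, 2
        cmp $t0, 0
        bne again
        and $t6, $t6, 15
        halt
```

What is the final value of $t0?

after li $t6, 11: $t6=11
after li $t0, 12: $t0=12
after and $t6, $t6, 127: $t6=11&127=11
after and $t6, $t6, 15: $t6=11&15=11
after add $t6, $t6, 1: $t6=11+1=12
after sub $t0, $t0, 2: $t0=12-2=10
cmp $t0, 0  (cmp 10,0)
bne again: taken
after and $t6, $t6, 127: $t6=12&127=12
after and $t6, $t6, 15: $t6=12&15=12
after add $t6, $t6, 1: $t6=12+1=13
after sub $t0, $t0, 2: $t0=10-2=8
cmp $t0, 0  (cmp 8,0)
bne again: taken
after and $t6, $t6, 127: $t6=13&127=13
after and $t6, $t6, 15: $t6=13&15=13
after add $t6, $t6, 1: $t6=13+1=14
after sub $t0, $t0, 2: $t0=8-2=6
cmp $t0, 0  (cmp 6,0)
bne again: taken
after and $t6, $t6, 127: $t6=14&127=14
after and $t6, $t6, 15: $t6=14&15=14
after add $t6, $t6, 1: $t6=14+1=15
after sub $t0, $t0, 2: $t0=6-2=4
cmp $t0, 0  (cmp 4,0)
bne again: taken
after and $t6, $t6, 127: $t6=15&127=15
after and $t6, $t6, 15: $t6=15&15=15
after add $t6, $t6, 1: $t6=15+1=16
after sub $t0, $t0, 2: $t0=4-2=2
cmp $t0, 0  (cmp 2,0)
bne again: taken
after and $t6, $t6, 127: $t6=16&127=16
after and $t6, $t6, 15: $t6=16&15=0
after add $t6, $t6, 1: $t6=0+1=1
after sub $t0, $t0, 2: $t0=2-2=0
cmp $t0, 0  (cmp 0,0)
bne again: not taken
after and $t6, $t6, 15: $t6=1&15=1
halt.

0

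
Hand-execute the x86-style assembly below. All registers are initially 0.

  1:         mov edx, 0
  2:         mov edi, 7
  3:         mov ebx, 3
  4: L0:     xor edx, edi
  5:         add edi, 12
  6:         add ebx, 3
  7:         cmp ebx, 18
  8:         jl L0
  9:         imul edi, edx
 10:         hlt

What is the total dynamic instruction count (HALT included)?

after mov edx, 0: edx=0
after mov edi, 7: edi=7
after mov ebx, 3: ebx=3
after xor edx, edi: edx=0^7=7
after add edi, 12: edi=7+12=19
after add ebx, 3: ebx=3+3=6
cmp ebx, 18  (cmp 6,18)
jl L0: taken
after xor edx, edi: edx=7^19=20
after add edi, 12: edi=19+12=31
after add ebx, 3: ebx=6+3=9
cmp ebx, 18  (cmp 9,18)
jl L0: taken
after xor edx, edi: edx=20^31=11
after add edi, 12: edi=31+12=43
after add ebx, 3: ebx=9+3=12
cmp ebx, 18  (cmp 12,18)
jl L0: taken
after xor edx, edi: edx=11^43=32
after add edi, 12: edi=43+12=55
after add ebx, 3: ebx=12+3=15
cmp ebx, 18  (cmp 15,18)
jl L0: taken
after xor edx, edi: edx=32^55=23
after add edi, 12: edi=55+12=67
after add ebx, 3: ebx=15+3=18
cmp ebx, 18  (cmp 18,18)
jl L0: not taken
after imul edi, edx: edi=67*23=1541
halt.
Total executed instructions: 30.

30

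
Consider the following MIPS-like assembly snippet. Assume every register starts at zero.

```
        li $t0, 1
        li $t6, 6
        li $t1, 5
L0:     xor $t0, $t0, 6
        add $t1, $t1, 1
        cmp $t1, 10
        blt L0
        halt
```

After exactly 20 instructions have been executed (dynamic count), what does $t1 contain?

$t0=1
$t6=6
$t1=5
$t0=1^6=7
$t1=5+1=6
cmp $t1, 10  (cmp 6,10)
blt L0: taken
$t0=7^6=1
$t1=6+1=7
cmp $t1, 10  (cmp 7,10)
blt L0: taken
$t0=1^6=7
$t1=7+1=8
cmp $t1, 10  (cmp 8,10)
blt L0: taken
$t0=7^6=1
$t1=8+1=9
cmp $t1, 10  (cmp 9,10)
blt L0: taken
$t0=1^6=7
After step 20: $t1 = 9.

9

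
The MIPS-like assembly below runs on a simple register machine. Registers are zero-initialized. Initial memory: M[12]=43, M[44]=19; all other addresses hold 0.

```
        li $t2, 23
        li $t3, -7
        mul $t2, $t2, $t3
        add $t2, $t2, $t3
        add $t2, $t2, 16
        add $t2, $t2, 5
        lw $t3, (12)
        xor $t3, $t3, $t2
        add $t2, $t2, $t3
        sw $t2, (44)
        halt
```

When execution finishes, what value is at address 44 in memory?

$t2=23
$t3=-7
$t2=23*(-7)=-161
$t2=(-161)+(-7)=-168
$t2=(-168)+16=-152
$t2=(-152)+5=-147
$t3=M[12]=43
$t3=43^(-147)=-186
$t2=(-147)+(-186)=-333
sw $t2, (44) → M[44]=-333
halt.

-333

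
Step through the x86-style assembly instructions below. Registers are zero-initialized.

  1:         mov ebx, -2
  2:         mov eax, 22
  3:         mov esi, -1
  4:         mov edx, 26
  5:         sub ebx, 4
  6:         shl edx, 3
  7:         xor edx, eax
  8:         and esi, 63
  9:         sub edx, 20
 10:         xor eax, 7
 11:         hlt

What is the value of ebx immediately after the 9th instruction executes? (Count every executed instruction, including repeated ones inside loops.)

-6

ebx=-2
eax=22
esi=-1
edx=26
ebx=(-2)-4=-6
edx=26<<3=208
edx=208^22=198
esi=(-1)&63=63
edx=198-20=178
After step 9: ebx = -6.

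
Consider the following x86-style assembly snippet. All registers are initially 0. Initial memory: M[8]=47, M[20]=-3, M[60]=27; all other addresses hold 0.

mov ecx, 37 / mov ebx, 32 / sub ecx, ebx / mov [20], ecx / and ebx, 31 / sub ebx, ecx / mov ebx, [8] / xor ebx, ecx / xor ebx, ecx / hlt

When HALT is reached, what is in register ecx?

5

after mov ecx, 37: ecx=37
after mov ebx, 32: ebx=32
after sub ecx, ebx: ecx=37-32=5
mov [20], ecx → M[20]=5
after and ebx, 31: ebx=32&31=0
after sub ebx, ecx: ebx=0-5=-5
after mov ebx, [8]: ebx=M[8]=47
after xor ebx, ecx: ebx=47^5=42
after xor ebx, ecx: ebx=42^5=47
halt.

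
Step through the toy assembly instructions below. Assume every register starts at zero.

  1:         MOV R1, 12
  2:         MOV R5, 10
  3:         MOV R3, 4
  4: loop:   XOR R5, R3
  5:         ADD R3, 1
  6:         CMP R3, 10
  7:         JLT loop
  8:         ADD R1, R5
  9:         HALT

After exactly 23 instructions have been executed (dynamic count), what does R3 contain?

9

MOV R1, 12 → R1=12
MOV R5, 10 → R5=10
MOV R3, 4 → R3=4
XOR R5, R3 → R5=10^4=14
ADD R3, 1 → R3=4+1=5
CMP R3, 10  (cmp 5,10)
JLT loop: taken
XOR R5, R3 → R5=14^5=11
ADD R3, 1 → R3=5+1=6
CMP R3, 10  (cmp 6,10)
JLT loop: taken
XOR R5, R3 → R5=11^6=13
ADD R3, 1 → R3=6+1=7
CMP R3, 10  (cmp 7,10)
JLT loop: taken
XOR R5, R3 → R5=13^7=10
ADD R3, 1 → R3=7+1=8
CMP R3, 10  (cmp 8,10)
JLT loop: taken
XOR R5, R3 → R5=10^8=2
ADD R3, 1 → R3=8+1=9
CMP R3, 10  (cmp 9,10)
JLT loop: taken
After step 23: R3 = 9.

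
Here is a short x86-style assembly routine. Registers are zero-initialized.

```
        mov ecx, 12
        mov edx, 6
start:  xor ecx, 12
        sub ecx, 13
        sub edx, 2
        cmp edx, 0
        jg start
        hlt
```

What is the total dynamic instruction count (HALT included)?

mov ecx, 12 → ecx=12
mov edx, 6 → edx=6
xor ecx, 12 → ecx=12^12=0
sub ecx, 13 → ecx=0-13=-13
sub edx, 2 → edx=6-2=4
cmp edx, 0  (cmp 4,0)
jg start: taken
xor ecx, 12 → ecx=(-13)^12=-1
sub ecx, 13 → ecx=(-1)-13=-14
sub edx, 2 → edx=4-2=2
cmp edx, 0  (cmp 2,0)
jg start: taken
xor ecx, 12 → ecx=(-14)^12=-2
sub ecx, 13 → ecx=(-2)-13=-15
sub edx, 2 → edx=2-2=0
cmp edx, 0  (cmp 0,0)
jg start: not taken
halt.
Total executed instructions: 18.

18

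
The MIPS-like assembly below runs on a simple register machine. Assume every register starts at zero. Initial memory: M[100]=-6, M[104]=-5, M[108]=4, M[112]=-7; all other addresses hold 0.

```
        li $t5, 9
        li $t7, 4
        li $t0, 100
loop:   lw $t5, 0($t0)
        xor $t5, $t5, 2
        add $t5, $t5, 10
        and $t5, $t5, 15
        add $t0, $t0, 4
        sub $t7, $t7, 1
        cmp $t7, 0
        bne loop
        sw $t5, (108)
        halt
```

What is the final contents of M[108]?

5

after li $t5, 9: $t5=9
after li $t7, 4: $t7=4
after li $t0, 100: $t0=100
after lw $t5, 0($t0): $t5=M[100]=-6
after xor $t5, $t5, 2: $t5=(-6)^2=-8
after add $t5, $t5, 10: $t5=(-8)+10=2
after and $t5, $t5, 15: $t5=2&15=2
after add $t0, $t0, 4: $t0=100+4=104
after sub $t7, $t7, 1: $t7=4-1=3
cmp $t7, 0  (cmp 3,0)
bne loop: taken
after lw $t5, 0($t0): $t5=M[104]=-5
after xor $t5, $t5, 2: $t5=(-5)^2=-7
after add $t5, $t5, 10: $t5=(-7)+10=3
after and $t5, $t5, 15: $t5=3&15=3
after add $t0, $t0, 4: $t0=104+4=108
after sub $t7, $t7, 1: $t7=3-1=2
cmp $t7, 0  (cmp 2,0)
bne loop: taken
after lw $t5, 0($t0): $t5=M[108]=4
after xor $t5, $t5, 2: $t5=4^2=6
after add $t5, $t5, 10: $t5=6+10=16
after and $t5, $t5, 15: $t5=16&15=0
after add $t0, $t0, 4: $t0=108+4=112
after sub $t7, $t7, 1: $t7=2-1=1
cmp $t7, 0  (cmp 1,0)
bne loop: taken
after lw $t5, 0($t0): $t5=M[112]=-7
after xor $t5, $t5, 2: $t5=(-7)^2=-5
after add $t5, $t5, 10: $t5=(-5)+10=5
after and $t5, $t5, 15: $t5=5&15=5
after add $t0, $t0, 4: $t0=112+4=116
after sub $t7, $t7, 1: $t7=1-1=0
cmp $t7, 0  (cmp 0,0)
bne loop: not taken
sw $t5, (108) → M[108]=5
halt.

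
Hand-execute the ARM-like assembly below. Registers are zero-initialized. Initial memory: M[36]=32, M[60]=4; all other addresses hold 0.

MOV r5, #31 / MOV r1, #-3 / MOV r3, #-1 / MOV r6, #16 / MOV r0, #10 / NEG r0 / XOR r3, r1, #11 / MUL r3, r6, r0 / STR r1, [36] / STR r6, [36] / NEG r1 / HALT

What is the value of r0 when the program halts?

MOV r5, #31 → r5=31
MOV r1, #-3 → r1=-3
MOV r3, #-1 → r3=-1
MOV r6, #16 → r6=16
MOV r0, #10 → r0=10
NEG r0 → r0=-(10)=-10
XOR r3, r1, #11 → r3=(-3)^11=-10
MUL r3, r6, r0 → r3=16*(-10)=-160
STR r1, [36] → M[36]=-3
STR r6, [36] → M[36]=16
NEG r1 → r1=-(-3)=3
halt.

-10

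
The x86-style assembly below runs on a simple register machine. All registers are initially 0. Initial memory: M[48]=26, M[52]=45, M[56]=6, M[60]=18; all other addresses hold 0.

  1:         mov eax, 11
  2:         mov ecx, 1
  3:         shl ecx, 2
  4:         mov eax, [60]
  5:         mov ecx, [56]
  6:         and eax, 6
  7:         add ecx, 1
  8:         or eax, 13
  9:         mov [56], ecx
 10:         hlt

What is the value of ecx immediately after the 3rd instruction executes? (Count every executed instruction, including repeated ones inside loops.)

mov eax, 11 → eax=11
mov ecx, 1 → ecx=1
shl ecx, 2 → ecx=1<<2=4
After step 3: ecx = 4.

4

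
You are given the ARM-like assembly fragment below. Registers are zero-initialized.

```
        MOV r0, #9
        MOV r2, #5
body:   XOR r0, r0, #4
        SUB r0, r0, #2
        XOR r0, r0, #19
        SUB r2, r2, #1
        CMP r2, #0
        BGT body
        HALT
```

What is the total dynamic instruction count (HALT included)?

MOV r0, #9 → r0=9
MOV r2, #5 → r2=5
XOR r0, r0, #4 → r0=9^4=13
SUB r0, r0, #2 → r0=13-2=11
XOR r0, r0, #19 → r0=11^19=24
SUB r2, r2, #1 → r2=5-1=4
CMP r2, #0  (cmp 4,0)
BGT body: taken
XOR r0, r0, #4 → r0=24^4=28
SUB r0, r0, #2 → r0=28-2=26
XOR r0, r0, #19 → r0=26^19=9
SUB r2, r2, #1 → r2=4-1=3
CMP r2, #0  (cmp 3,0)
BGT body: taken
XOR r0, r0, #4 → r0=9^4=13
SUB r0, r0, #2 → r0=13-2=11
XOR r0, r0, #19 → r0=11^19=24
SUB r2, r2, #1 → r2=3-1=2
CMP r2, #0  (cmp 2,0)
BGT body: taken
XOR r0, r0, #4 → r0=24^4=28
SUB r0, r0, #2 → r0=28-2=26
XOR r0, r0, #19 → r0=26^19=9
SUB r2, r2, #1 → r2=2-1=1
CMP r2, #0  (cmp 1,0)
BGT body: taken
XOR r0, r0, #4 → r0=9^4=13
SUB r0, r0, #2 → r0=13-2=11
XOR r0, r0, #19 → r0=11^19=24
SUB r2, r2, #1 → r2=1-1=0
CMP r2, #0  (cmp 0,0)
BGT body: not taken
halt.
Total executed instructions: 33.

33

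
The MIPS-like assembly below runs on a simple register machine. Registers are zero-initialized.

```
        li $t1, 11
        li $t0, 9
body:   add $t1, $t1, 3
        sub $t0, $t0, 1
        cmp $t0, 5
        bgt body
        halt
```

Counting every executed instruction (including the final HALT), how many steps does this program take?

li $t1, 11 → $t1=11
li $t0, 9 → $t0=9
add $t1, $t1, 3 → $t1=11+3=14
sub $t0, $t0, 1 → $t0=9-1=8
cmp $t0, 5  (cmp 8,5)
bgt body: taken
add $t1, $t1, 3 → $t1=14+3=17
sub $t0, $t0, 1 → $t0=8-1=7
cmp $t0, 5  (cmp 7,5)
bgt body: taken
add $t1, $t1, 3 → $t1=17+3=20
sub $t0, $t0, 1 → $t0=7-1=6
cmp $t0, 5  (cmp 6,5)
bgt body: taken
add $t1, $t1, 3 → $t1=20+3=23
sub $t0, $t0, 1 → $t0=6-1=5
cmp $t0, 5  (cmp 5,5)
bgt body: not taken
halt.
Total executed instructions: 19.

19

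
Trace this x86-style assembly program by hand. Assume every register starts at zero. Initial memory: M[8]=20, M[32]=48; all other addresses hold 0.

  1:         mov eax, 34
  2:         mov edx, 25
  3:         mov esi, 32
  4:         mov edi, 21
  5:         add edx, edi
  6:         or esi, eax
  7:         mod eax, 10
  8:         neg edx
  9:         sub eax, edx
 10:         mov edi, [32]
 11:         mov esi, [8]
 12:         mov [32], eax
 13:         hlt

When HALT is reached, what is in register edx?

-46

after mov eax, 34: eax=34
after mov edx, 25: edx=25
after mov esi, 32: esi=32
after mov edi, 21: edi=21
after add edx, edi: edx=25+21=46
after or esi, eax: esi=32|34=34
after mod eax, 10: eax=34%10=4
after neg edx: edx=-(46)=-46
after sub eax, edx: eax=4-(-46)=50
after mov edi, [32]: edi=M[32]=48
after mov esi, [8]: esi=M[8]=20
mov [32], eax → M[32]=50
halt.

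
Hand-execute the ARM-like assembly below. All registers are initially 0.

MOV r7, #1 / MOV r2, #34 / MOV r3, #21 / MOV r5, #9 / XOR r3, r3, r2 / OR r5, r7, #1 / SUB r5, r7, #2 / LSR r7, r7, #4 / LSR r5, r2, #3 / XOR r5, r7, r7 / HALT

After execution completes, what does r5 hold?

0

after MOV r7, #1: r7=1
after MOV r2, #34: r2=34
after MOV r3, #21: r3=21
after MOV r5, #9: r5=9
after XOR r3, r3, r2: r3=21^34=55
after OR r5, r7, #1: r5=1|1=1
after SUB r5, r7, #2: r5=1-2=-1
after LSR r7, r7, #4: r7=1>>4=0
after LSR r5, r2, #3: r5=34>>3=4
after XOR r5, r7, r7: r5=0^0=0
halt.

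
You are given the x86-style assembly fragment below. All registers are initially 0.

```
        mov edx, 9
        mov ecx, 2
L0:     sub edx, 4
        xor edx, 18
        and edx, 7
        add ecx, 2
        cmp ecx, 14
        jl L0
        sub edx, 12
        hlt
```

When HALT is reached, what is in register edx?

-11

edx=9
ecx=2
edx=9-4=5
edx=5^18=23
edx=23&7=7
ecx=2+2=4
cmp ecx, 14  (cmp 4,14)
jl L0: taken
edx=7-4=3
edx=3^18=17
edx=17&7=1
ecx=4+2=6
cmp ecx, 14  (cmp 6,14)
jl L0: taken
edx=1-4=-3
edx=(-3)^18=-17
edx=(-17)&7=7
ecx=6+2=8
cmp ecx, 14  (cmp 8,14)
jl L0: taken
edx=7-4=3
edx=3^18=17
edx=17&7=1
ecx=8+2=10
cmp ecx, 14  (cmp 10,14)
jl L0: taken
edx=1-4=-3
edx=(-3)^18=-17
edx=(-17)&7=7
ecx=10+2=12
cmp ecx, 14  (cmp 12,14)
jl L0: taken
edx=7-4=3
edx=3^18=17
edx=17&7=1
ecx=12+2=14
cmp ecx, 14  (cmp 14,14)
jl L0: not taken
edx=1-12=-11
halt.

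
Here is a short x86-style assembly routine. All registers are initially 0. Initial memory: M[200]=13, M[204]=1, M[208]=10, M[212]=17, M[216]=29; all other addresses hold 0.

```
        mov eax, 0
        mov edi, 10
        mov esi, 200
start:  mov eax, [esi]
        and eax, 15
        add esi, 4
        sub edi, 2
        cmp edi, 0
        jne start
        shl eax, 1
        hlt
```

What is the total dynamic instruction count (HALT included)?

35

eax=0
edi=10
esi=200
eax=M[200]=13
eax=13&15=13
esi=200+4=204
edi=10-2=8
cmp edi, 0  (cmp 8,0)
jne start: taken
eax=M[204]=1
eax=1&15=1
esi=204+4=208
edi=8-2=6
cmp edi, 0  (cmp 6,0)
jne start: taken
eax=M[208]=10
eax=10&15=10
esi=208+4=212
edi=6-2=4
cmp edi, 0  (cmp 4,0)
jne start: taken
eax=M[212]=17
eax=17&15=1
esi=212+4=216
edi=4-2=2
cmp edi, 0  (cmp 2,0)
jne start: taken
eax=M[216]=29
eax=29&15=13
esi=216+4=220
edi=2-2=0
cmp edi, 0  (cmp 0,0)
jne start: not taken
eax=13<<1=26
halt.
Total executed instructions: 35.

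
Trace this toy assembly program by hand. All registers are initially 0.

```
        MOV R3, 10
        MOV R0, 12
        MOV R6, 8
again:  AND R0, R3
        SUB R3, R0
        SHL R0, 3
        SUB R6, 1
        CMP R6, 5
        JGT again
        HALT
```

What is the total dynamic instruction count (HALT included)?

22

R3=10
R0=12
R6=8
R0=12&10=8
R3=10-8=2
R0=8<<3=64
R6=8-1=7
CMP R6, 5  (cmp 7,5)
JGT again: taken
R0=64&2=0
R3=2-0=2
R0=0<<3=0
R6=7-1=6
CMP R6, 5  (cmp 6,5)
JGT again: taken
R0=0&2=0
R3=2-0=2
R0=0<<3=0
R6=6-1=5
CMP R6, 5  (cmp 5,5)
JGT again: not taken
halt.
Total executed instructions: 22.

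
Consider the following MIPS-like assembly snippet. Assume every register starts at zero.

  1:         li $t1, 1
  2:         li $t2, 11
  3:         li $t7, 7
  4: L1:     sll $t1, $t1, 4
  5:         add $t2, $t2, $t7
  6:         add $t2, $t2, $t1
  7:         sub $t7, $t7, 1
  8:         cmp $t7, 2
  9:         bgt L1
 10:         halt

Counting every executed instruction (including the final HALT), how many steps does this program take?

after li $t1, 1: $t1=1
after li $t2, 11: $t2=11
after li $t7, 7: $t7=7
after sll $t1, $t1, 4: $t1=1<<4=16
after add $t2, $t2, $t7: $t2=11+7=18
after add $t2, $t2, $t1: $t2=18+16=34
after sub $t7, $t7, 1: $t7=7-1=6
cmp $t7, 2  (cmp 6,2)
bgt L1: taken
after sll $t1, $t1, 4: $t1=16<<4=256
after add $t2, $t2, $t7: $t2=34+6=40
after add $t2, $t2, $t1: $t2=40+256=296
after sub $t7, $t7, 1: $t7=6-1=5
cmp $t7, 2  (cmp 5,2)
bgt L1: taken
after sll $t1, $t1, 4: $t1=256<<4=4096
after add $t2, $t2, $t7: $t2=296+5=301
after add $t2, $t2, $t1: $t2=301+4096=4397
after sub $t7, $t7, 1: $t7=5-1=4
cmp $t7, 2  (cmp 4,2)
bgt L1: taken
after sll $t1, $t1, 4: $t1=4096<<4=65536
after add $t2, $t2, $t7: $t2=4397+4=4401
after add $t2, $t2, $t1: $t2=4401+65536=69937
after sub $t7, $t7, 1: $t7=4-1=3
cmp $t7, 2  (cmp 3,2)
bgt L1: taken
after sll $t1, $t1, 4: $t1=65536<<4=1048576
after add $t2, $t2, $t7: $t2=69937+3=69940
after add $t2, $t2, $t1: $t2=69940+1048576=1118516
after sub $t7, $t7, 1: $t7=3-1=2
cmp $t7, 2  (cmp 2,2)
bgt L1: not taken
halt.
Total executed instructions: 34.

34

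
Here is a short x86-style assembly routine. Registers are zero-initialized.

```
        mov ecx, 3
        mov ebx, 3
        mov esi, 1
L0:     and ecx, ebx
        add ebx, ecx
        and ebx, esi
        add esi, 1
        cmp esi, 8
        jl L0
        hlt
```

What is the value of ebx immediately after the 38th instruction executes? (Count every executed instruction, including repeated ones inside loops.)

0

ecx=3
ebx=3
esi=1
ecx=3&3=3
ebx=3+3=6
ebx=6&1=0
esi=1+1=2
cmp esi, 8  (cmp 2,8)
jl L0: taken
ecx=3&0=0
ebx=0+0=0
ebx=0&2=0
esi=2+1=3
cmp esi, 8  (cmp 3,8)
jl L0: taken
ecx=0&0=0
ebx=0+0=0
ebx=0&3=0
esi=3+1=4
cmp esi, 8  (cmp 4,8)
jl L0: taken
ecx=0&0=0
ebx=0+0=0
ebx=0&4=0
esi=4+1=5
cmp esi, 8  (cmp 5,8)
jl L0: taken
ecx=0&0=0
ebx=0+0=0
ebx=0&5=0
esi=5+1=6
cmp esi, 8  (cmp 6,8)
jl L0: taken
ecx=0&0=0
ebx=0+0=0
ebx=0&6=0
esi=6+1=7
cmp esi, 8  (cmp 7,8)
After step 38: ebx = 0.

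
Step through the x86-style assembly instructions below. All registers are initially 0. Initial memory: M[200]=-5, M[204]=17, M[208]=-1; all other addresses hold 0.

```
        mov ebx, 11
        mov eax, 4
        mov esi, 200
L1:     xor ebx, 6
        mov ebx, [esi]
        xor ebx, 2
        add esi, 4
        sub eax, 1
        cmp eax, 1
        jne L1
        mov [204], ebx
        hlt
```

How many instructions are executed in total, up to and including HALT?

after mov ebx, 11: ebx=11
after mov eax, 4: eax=4
after mov esi, 200: esi=200
after xor ebx, 6: ebx=11^6=13
after mov ebx, [esi]: ebx=M[200]=-5
after xor ebx, 2: ebx=(-5)^2=-7
after add esi, 4: esi=200+4=204
after sub eax, 1: eax=4-1=3
cmp eax, 1  (cmp 3,1)
jne L1: taken
after xor ebx, 6: ebx=(-7)^6=-1
after mov ebx, [esi]: ebx=M[204]=17
after xor ebx, 2: ebx=17^2=19
after add esi, 4: esi=204+4=208
after sub eax, 1: eax=3-1=2
cmp eax, 1  (cmp 2,1)
jne L1: taken
after xor ebx, 6: ebx=19^6=21
after mov ebx, [esi]: ebx=M[208]=-1
after xor ebx, 2: ebx=(-1)^2=-3
after add esi, 4: esi=208+4=212
after sub eax, 1: eax=2-1=1
cmp eax, 1  (cmp 1,1)
jne L1: not taken
mov [204], ebx → M[204]=-3
halt.
Total executed instructions: 26.

26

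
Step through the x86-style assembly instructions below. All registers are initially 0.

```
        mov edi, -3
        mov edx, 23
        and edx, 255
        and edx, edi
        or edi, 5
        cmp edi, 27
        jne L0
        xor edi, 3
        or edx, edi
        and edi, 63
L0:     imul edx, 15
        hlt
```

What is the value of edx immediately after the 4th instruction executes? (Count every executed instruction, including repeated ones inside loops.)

mov edi, -3 → edi=-3
mov edx, 23 → edx=23
and edx, 255 → edx=23&255=23
and edx, edi → edx=23&(-3)=21
After step 4: edx = 21.

21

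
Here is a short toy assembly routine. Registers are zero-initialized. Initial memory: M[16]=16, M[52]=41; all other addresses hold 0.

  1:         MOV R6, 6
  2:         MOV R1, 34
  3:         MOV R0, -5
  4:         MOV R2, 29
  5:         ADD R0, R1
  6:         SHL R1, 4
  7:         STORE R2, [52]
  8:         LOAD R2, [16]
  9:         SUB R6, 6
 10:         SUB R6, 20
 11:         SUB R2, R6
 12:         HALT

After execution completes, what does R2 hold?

36

MOV R6, 6 → R6=6
MOV R1, 34 → R1=34
MOV R0, -5 → R0=-5
MOV R2, 29 → R2=29
ADD R0, R1 → R0=(-5)+34=29
SHL R1, 4 → R1=34<<4=544
STORE R2, [52] → M[52]=29
LOAD R2, [16] → R2=M[16]=16
SUB R6, 6 → R6=6-6=0
SUB R6, 20 → R6=0-20=-20
SUB R2, R6 → R2=16-(-20)=36
halt.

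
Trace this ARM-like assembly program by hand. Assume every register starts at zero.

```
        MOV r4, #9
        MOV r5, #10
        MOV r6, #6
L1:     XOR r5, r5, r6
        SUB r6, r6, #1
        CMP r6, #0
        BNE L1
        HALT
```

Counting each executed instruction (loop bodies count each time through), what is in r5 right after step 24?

after MOV r4, #9: r4=9
after MOV r5, #10: r5=10
after MOV r6, #6: r6=6
after XOR r5, r5, r6: r5=10^6=12
after SUB r6, r6, #1: r6=6-1=5
CMP r6, #0  (cmp 5,0)
BNE L1: taken
after XOR r5, r5, r6: r5=12^5=9
after SUB r6, r6, #1: r6=5-1=4
CMP r6, #0  (cmp 4,0)
BNE L1: taken
after XOR r5, r5, r6: r5=9^4=13
after SUB r6, r6, #1: r6=4-1=3
CMP r6, #0  (cmp 3,0)
BNE L1: taken
after XOR r5, r5, r6: r5=13^3=14
after SUB r6, r6, #1: r6=3-1=2
CMP r6, #0  (cmp 2,0)
BNE L1: taken
after XOR r5, r5, r6: r5=14^2=12
after SUB r6, r6, #1: r6=2-1=1
CMP r6, #0  (cmp 1,0)
BNE L1: taken
after XOR r5, r5, r6: r5=12^1=13
After step 24: r5 = 13.

13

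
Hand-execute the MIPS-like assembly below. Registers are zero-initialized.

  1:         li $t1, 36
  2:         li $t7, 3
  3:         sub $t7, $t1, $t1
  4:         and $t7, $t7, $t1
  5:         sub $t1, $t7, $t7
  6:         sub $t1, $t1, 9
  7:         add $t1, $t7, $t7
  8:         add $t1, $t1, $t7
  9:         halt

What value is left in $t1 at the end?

after li $t1, 36: $t1=36
after li $t7, 3: $t7=3
after sub $t7, $t1, $t1: $t7=36-36=0
after and $t7, $t7, $t1: $t7=0&36=0
after sub $t1, $t7, $t7: $t1=0-0=0
after sub $t1, $t1, 9: $t1=0-9=-9
after add $t1, $t7, $t7: $t1=0+0=0
after add $t1, $t1, $t7: $t1=0+0=0
halt.

0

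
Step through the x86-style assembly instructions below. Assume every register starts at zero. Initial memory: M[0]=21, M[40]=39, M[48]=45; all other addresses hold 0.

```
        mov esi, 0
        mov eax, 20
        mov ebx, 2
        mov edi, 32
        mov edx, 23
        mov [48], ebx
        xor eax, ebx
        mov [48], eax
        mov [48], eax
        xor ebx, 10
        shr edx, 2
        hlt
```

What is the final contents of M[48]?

22

esi=0
eax=20
ebx=2
edi=32
edx=23
mov [48], ebx → M[48]=2
eax=20^2=22
mov [48], eax → M[48]=22
mov [48], eax → M[48]=22
ebx=2^10=8
edx=23>>2=5
halt.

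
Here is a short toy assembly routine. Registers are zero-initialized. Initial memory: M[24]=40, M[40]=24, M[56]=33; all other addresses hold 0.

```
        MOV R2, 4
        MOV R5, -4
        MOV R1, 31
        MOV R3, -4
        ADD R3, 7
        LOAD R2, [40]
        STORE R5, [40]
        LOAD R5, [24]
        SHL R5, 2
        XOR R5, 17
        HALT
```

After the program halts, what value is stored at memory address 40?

-4

MOV R2, 4 → R2=4
MOV R5, -4 → R5=-4
MOV R1, 31 → R1=31
MOV R3, -4 → R3=-4
ADD R3, 7 → R3=(-4)+7=3
LOAD R2, [40] → R2=M[40]=24
STORE R5, [40] → M[40]=-4
LOAD R5, [24] → R5=M[24]=40
SHL R5, 2 → R5=40<<2=160
XOR R5, 17 → R5=160^17=177
halt.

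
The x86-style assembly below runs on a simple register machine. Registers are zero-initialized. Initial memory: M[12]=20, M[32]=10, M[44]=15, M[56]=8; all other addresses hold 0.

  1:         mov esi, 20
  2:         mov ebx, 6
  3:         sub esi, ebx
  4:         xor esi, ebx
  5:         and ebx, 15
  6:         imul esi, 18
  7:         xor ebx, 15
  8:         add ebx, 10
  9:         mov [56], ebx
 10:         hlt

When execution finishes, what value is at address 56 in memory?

esi=20
ebx=6
esi=20-6=14
esi=14^6=8
ebx=6&15=6
esi=8*18=144
ebx=6^15=9
ebx=9+10=19
mov [56], ebx → M[56]=19
halt.

19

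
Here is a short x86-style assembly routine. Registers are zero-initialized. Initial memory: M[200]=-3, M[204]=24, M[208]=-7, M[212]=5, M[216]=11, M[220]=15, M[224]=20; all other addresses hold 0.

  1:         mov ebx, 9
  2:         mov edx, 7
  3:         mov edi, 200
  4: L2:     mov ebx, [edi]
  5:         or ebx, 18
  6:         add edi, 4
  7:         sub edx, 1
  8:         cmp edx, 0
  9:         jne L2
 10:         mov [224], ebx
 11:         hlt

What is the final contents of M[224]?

ebx=9
edx=7
edi=200
ebx=M[200]=-3
ebx=(-3)|18=-1
edi=200+4=204
edx=7-1=6
cmp edx, 0  (cmp 6,0)
jne L2: taken
ebx=M[204]=24
ebx=24|18=26
edi=204+4=208
edx=6-1=5
cmp edx, 0  (cmp 5,0)
jne L2: taken
ebx=M[208]=-7
ebx=(-7)|18=-5
edi=208+4=212
edx=5-1=4
cmp edx, 0  (cmp 4,0)
jne L2: taken
ebx=M[212]=5
ebx=5|18=23
edi=212+4=216
edx=4-1=3
cmp edx, 0  (cmp 3,0)
jne L2: taken
ebx=M[216]=11
ebx=11|18=27
edi=216+4=220
edx=3-1=2
cmp edx, 0  (cmp 2,0)
jne L2: taken
ebx=M[220]=15
ebx=15|18=31
edi=220+4=224
edx=2-1=1
cmp edx, 0  (cmp 1,0)
jne L2: taken
ebx=M[224]=20
ebx=20|18=22
edi=224+4=228
edx=1-1=0
cmp edx, 0  (cmp 0,0)
jne L2: not taken
mov [224], ebx → M[224]=22
halt.

22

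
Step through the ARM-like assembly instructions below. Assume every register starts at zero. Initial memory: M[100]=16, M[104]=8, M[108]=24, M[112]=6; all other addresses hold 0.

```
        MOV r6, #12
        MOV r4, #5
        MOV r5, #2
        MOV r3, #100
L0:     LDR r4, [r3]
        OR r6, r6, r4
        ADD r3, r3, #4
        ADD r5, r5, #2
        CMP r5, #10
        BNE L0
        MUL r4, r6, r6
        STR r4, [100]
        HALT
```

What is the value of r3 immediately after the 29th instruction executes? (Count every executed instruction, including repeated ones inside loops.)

MOV r6, #12 → r6=12
MOV r4, #5 → r4=5
MOV r5, #2 → r5=2
MOV r3, #100 → r3=100
LDR r4, [r3] → r4=M[100]=16
OR r6, r6, r4 → r6=12|16=28
ADD r3, r3, #4 → r3=100+4=104
ADD r5, r5, #2 → r5=2+2=4
CMP r5, #10  (cmp 4,10)
BNE L0: taken
LDR r4, [r3] → r4=M[104]=8
OR r6, r6, r4 → r6=28|8=28
ADD r3, r3, #4 → r3=104+4=108
ADD r5, r5, #2 → r5=4+2=6
CMP r5, #10  (cmp 6,10)
BNE L0: taken
LDR r4, [r3] → r4=M[108]=24
OR r6, r6, r4 → r6=28|24=28
ADD r3, r3, #4 → r3=108+4=112
ADD r5, r5, #2 → r5=6+2=8
CMP r5, #10  (cmp 8,10)
BNE L0: taken
LDR r4, [r3] → r4=M[112]=6
OR r6, r6, r4 → r6=28|6=30
ADD r3, r3, #4 → r3=112+4=116
ADD r5, r5, #2 → r5=8+2=10
CMP r5, #10  (cmp 10,10)
BNE L0: not taken
MUL r4, r6, r6 → r4=30*30=900
After step 29: r3 = 116.

116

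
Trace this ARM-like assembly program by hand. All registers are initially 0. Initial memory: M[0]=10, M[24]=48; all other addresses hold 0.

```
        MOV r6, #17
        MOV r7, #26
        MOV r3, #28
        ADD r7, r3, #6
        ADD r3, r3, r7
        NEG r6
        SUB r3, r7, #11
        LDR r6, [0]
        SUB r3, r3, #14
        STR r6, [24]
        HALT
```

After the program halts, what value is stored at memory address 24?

r6=17
r7=26
r3=28
r7=28+6=34
r3=28+34=62
r6=-(17)=-17
r3=34-11=23
r6=M[0]=10
r3=23-14=9
STR r6, [24] → M[24]=10
halt.

10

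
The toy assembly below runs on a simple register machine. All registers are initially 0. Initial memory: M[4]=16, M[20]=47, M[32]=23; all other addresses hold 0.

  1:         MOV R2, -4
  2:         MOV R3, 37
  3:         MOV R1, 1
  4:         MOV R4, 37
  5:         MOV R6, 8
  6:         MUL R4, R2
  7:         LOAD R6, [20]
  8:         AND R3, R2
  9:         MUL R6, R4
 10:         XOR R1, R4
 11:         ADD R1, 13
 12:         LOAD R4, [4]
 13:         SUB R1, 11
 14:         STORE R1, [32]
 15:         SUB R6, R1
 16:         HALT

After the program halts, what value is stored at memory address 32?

after MOV R2, -4: R2=-4
after MOV R3, 37: R3=37
after MOV R1, 1: R1=1
after MOV R4, 37: R4=37
after MOV R6, 8: R6=8
after MUL R4, R2: R4=37*(-4)=-148
after LOAD R6, [20]: R6=M[20]=47
after AND R3, R2: R3=37&(-4)=36
after MUL R6, R4: R6=47*(-148)=-6956
after XOR R1, R4: R1=1^(-148)=-147
after ADD R1, 13: R1=(-147)+13=-134
after LOAD R4, [4]: R4=M[4]=16
after SUB R1, 11: R1=(-134)-11=-145
STORE R1, [32] → M[32]=-145
after SUB R6, R1: R6=(-6956)-(-145)=-6811
halt.

-145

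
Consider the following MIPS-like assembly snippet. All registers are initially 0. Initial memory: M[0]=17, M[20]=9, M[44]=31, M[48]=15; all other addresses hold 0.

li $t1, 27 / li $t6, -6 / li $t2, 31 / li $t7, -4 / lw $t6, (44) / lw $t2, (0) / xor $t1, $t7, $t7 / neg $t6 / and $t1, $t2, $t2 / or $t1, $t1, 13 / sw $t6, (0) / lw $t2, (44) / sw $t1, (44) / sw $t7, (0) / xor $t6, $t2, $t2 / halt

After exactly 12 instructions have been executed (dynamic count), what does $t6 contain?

$t1=27
$t6=-6
$t2=31
$t7=-4
$t6=M[44]=31
$t2=M[0]=17
$t1=(-4)^(-4)=0
$t6=-(31)=-31
$t1=17&17=17
$t1=17|13=29
sw $t6, (0) → M[0]=-31
$t2=M[44]=31
After step 12: $t6 = -31.

-31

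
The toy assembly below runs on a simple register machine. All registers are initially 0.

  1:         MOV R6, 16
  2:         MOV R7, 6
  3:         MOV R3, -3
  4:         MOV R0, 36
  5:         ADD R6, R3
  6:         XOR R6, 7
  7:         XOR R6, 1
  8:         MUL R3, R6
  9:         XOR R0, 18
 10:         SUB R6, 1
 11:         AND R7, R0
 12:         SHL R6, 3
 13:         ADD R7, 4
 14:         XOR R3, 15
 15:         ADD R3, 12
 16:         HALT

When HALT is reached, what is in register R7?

MOV R6, 16 → R6=16
MOV R7, 6 → R7=6
MOV R3, -3 → R3=-3
MOV R0, 36 → R0=36
ADD R6, R3 → R6=16+(-3)=13
XOR R6, 7 → R6=13^7=10
XOR R6, 1 → R6=10^1=11
MUL R3, R6 → R3=(-3)*11=-33
XOR R0, 18 → R0=36^18=54
SUB R6, 1 → R6=11-1=10
AND R7, R0 → R7=6&54=6
SHL R6, 3 → R6=10<<3=80
ADD R7, 4 → R7=6+4=10
XOR R3, 15 → R3=(-33)^15=-48
ADD R3, 12 → R3=(-48)+12=-36
halt.

10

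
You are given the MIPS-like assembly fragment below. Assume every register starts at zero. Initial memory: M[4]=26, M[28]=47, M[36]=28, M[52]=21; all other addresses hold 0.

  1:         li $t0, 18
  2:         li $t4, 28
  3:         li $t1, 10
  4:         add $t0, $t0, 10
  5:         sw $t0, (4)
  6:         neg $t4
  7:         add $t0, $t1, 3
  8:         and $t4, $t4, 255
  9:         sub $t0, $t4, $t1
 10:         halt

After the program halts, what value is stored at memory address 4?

28

li $t0, 18 → $t0=18
li $t4, 28 → $t4=28
li $t1, 10 → $t1=10
add $t0, $t0, 10 → $t0=18+10=28
sw $t0, (4) → M[4]=28
neg $t4 → $t4=-(28)=-28
add $t0, $t1, 3 → $t0=10+3=13
and $t4, $t4, 255 → $t4=(-28)&255=228
sub $t0, $t4, $t1 → $t0=228-10=218
halt.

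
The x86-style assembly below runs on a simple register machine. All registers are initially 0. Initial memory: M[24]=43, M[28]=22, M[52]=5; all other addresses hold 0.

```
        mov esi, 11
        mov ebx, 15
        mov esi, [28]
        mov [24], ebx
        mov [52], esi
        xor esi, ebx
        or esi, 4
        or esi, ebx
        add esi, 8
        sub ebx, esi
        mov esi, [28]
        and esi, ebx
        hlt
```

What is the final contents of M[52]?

after mov esi, 11: esi=11
after mov ebx, 15: ebx=15
after mov esi, [28]: esi=M[28]=22
mov [24], ebx → M[24]=15
mov [52], esi → M[52]=22
after xor esi, ebx: esi=22^15=25
after or esi, 4: esi=25|4=29
after or esi, ebx: esi=29|15=31
after add esi, 8: esi=31+8=39
after sub ebx, esi: ebx=15-39=-24
after mov esi, [28]: esi=M[28]=22
after and esi, ebx: esi=22&(-24)=0
halt.

22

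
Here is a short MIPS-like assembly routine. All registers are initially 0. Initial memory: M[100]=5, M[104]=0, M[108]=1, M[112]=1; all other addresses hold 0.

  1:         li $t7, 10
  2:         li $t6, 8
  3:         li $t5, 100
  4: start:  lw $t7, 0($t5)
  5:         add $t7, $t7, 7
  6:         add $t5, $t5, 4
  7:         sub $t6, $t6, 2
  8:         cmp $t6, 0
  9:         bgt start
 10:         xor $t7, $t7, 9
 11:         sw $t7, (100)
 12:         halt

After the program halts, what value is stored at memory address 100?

1

after li $t7, 10: $t7=10
after li $t6, 8: $t6=8
after li $t5, 100: $t5=100
after lw $t7, 0($t5): $t7=M[100]=5
after add $t7, $t7, 7: $t7=5+7=12
after add $t5, $t5, 4: $t5=100+4=104
after sub $t6, $t6, 2: $t6=8-2=6
cmp $t6, 0  (cmp 6,0)
bgt start: taken
after lw $t7, 0($t5): $t7=M[104]=0
after add $t7, $t7, 7: $t7=0+7=7
after add $t5, $t5, 4: $t5=104+4=108
after sub $t6, $t6, 2: $t6=6-2=4
cmp $t6, 0  (cmp 4,0)
bgt start: taken
after lw $t7, 0($t5): $t7=M[108]=1
after add $t7, $t7, 7: $t7=1+7=8
after add $t5, $t5, 4: $t5=108+4=112
after sub $t6, $t6, 2: $t6=4-2=2
cmp $t6, 0  (cmp 2,0)
bgt start: taken
after lw $t7, 0($t5): $t7=M[112]=1
after add $t7, $t7, 7: $t7=1+7=8
after add $t5, $t5, 4: $t5=112+4=116
after sub $t6, $t6, 2: $t6=2-2=0
cmp $t6, 0  (cmp 0,0)
bgt start: not taken
after xor $t7, $t7, 9: $t7=8^9=1
sw $t7, (100) → M[100]=1
halt.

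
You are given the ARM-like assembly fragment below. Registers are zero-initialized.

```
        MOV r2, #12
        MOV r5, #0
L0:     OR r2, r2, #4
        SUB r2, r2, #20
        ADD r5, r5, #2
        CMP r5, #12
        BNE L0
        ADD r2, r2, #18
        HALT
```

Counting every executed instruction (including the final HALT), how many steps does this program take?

MOV r2, #12 → r2=12
MOV r5, #0 → r5=0
OR r2, r2, #4 → r2=12|4=12
SUB r2, r2, #20 → r2=12-20=-8
ADD r5, r5, #2 → r5=0+2=2
CMP r5, #12  (cmp 2,12)
BNE L0: taken
OR r2, r2, #4 → r2=(-8)|4=-4
SUB r2, r2, #20 → r2=(-4)-20=-24
ADD r5, r5, #2 → r5=2+2=4
CMP r5, #12  (cmp 4,12)
BNE L0: taken
OR r2, r2, #4 → r2=(-24)|4=-20
SUB r2, r2, #20 → r2=(-20)-20=-40
ADD r5, r5, #2 → r5=4+2=6
CMP r5, #12  (cmp 6,12)
BNE L0: taken
OR r2, r2, #4 → r2=(-40)|4=-36
SUB r2, r2, #20 → r2=(-36)-20=-56
ADD r5, r5, #2 → r5=6+2=8
CMP r5, #12  (cmp 8,12)
BNE L0: taken
OR r2, r2, #4 → r2=(-56)|4=-52
SUB r2, r2, #20 → r2=(-52)-20=-72
ADD r5, r5, #2 → r5=8+2=10
CMP r5, #12  (cmp 10,12)
BNE L0: taken
OR r2, r2, #4 → r2=(-72)|4=-68
SUB r2, r2, #20 → r2=(-68)-20=-88
ADD r5, r5, #2 → r5=10+2=12
CMP r5, #12  (cmp 12,12)
BNE L0: not taken
ADD r2, r2, #18 → r2=(-88)+18=-70
halt.
Total executed instructions: 34.

34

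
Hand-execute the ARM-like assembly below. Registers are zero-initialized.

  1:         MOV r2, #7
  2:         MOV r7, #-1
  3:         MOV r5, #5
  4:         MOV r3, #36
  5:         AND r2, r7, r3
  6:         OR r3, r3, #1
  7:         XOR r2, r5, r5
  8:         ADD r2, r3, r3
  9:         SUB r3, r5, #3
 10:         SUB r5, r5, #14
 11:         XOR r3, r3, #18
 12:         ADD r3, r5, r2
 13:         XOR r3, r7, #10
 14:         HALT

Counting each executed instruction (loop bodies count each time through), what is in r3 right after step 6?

MOV r2, #7 → r2=7
MOV r7, #-1 → r7=-1
MOV r5, #5 → r5=5
MOV r3, #36 → r3=36
AND r2, r7, r3 → r2=(-1)&36=36
OR r3, r3, #1 → r3=36|1=37
After step 6: r3 = 37.

37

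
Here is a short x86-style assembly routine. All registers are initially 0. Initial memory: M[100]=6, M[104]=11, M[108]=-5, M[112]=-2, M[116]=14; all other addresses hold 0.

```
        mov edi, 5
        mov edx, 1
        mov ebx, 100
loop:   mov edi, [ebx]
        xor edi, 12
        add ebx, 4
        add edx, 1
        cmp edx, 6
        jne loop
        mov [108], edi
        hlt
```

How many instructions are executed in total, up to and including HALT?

35

edi=5
edx=1
ebx=100
edi=M[100]=6
edi=6^12=10
ebx=100+4=104
edx=1+1=2
cmp edx, 6  (cmp 2,6)
jne loop: taken
edi=M[104]=11
edi=11^12=7
ebx=104+4=108
edx=2+1=3
cmp edx, 6  (cmp 3,6)
jne loop: taken
edi=M[108]=-5
edi=(-5)^12=-9
ebx=108+4=112
edx=3+1=4
cmp edx, 6  (cmp 4,6)
jne loop: taken
edi=M[112]=-2
edi=(-2)^12=-14
ebx=112+4=116
edx=4+1=5
cmp edx, 6  (cmp 5,6)
jne loop: taken
edi=M[116]=14
edi=14^12=2
ebx=116+4=120
edx=5+1=6
cmp edx, 6  (cmp 6,6)
jne loop: not taken
mov [108], edi → M[108]=2
halt.
Total executed instructions: 35.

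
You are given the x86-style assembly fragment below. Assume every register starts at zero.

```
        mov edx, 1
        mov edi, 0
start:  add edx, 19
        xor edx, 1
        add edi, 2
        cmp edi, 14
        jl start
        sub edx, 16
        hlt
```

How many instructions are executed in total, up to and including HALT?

mov edx, 1 → edx=1
mov edi, 0 → edi=0
add edx, 19 → edx=1+19=20
xor edx, 1 → edx=20^1=21
add edi, 2 → edi=0+2=2
cmp edi, 14  (cmp 2,14)
jl start: taken
add edx, 19 → edx=21+19=40
xor edx, 1 → edx=40^1=41
add edi, 2 → edi=2+2=4
cmp edi, 14  (cmp 4,14)
jl start: taken
add edx, 19 → edx=41+19=60
xor edx, 1 → edx=60^1=61
add edi, 2 → edi=4+2=6
cmp edi, 14  (cmp 6,14)
jl start: taken
add edx, 19 → edx=61+19=80
xor edx, 1 → edx=80^1=81
add edi, 2 → edi=6+2=8
cmp edi, 14  (cmp 8,14)
jl start: taken
add edx, 19 → edx=81+19=100
xor edx, 1 → edx=100^1=101
add edi, 2 → edi=8+2=10
cmp edi, 14  (cmp 10,14)
jl start: taken
add edx, 19 → edx=101+19=120
xor edx, 1 → edx=120^1=121
add edi, 2 → edi=10+2=12
cmp edi, 14  (cmp 12,14)
jl start: taken
add edx, 19 → edx=121+19=140
xor edx, 1 → edx=140^1=141
add edi, 2 → edi=12+2=14
cmp edi, 14  (cmp 14,14)
jl start: not taken
sub edx, 16 → edx=141-16=125
halt.
Total executed instructions: 39.

39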